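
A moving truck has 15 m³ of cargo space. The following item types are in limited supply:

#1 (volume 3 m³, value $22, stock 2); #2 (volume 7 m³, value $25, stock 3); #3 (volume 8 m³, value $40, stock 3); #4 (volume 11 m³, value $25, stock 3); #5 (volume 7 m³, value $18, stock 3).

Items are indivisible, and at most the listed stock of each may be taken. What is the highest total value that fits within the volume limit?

$84

Best selections within volume 15 and stock limits:
- 2×#1 + 1×#3: volume 14, value 84
- 2×#1 + 1×#2: volume 13, value 69
- 1×#2 + 1×#3: volume 15, value 65
Best: $84.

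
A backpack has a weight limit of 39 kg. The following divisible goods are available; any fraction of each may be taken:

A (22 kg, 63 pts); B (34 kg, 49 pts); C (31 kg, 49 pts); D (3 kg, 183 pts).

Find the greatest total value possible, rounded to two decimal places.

Take in order of value per unit:
- D (183/3 per unit): all 3 → value 183, running total 183.00
- A (63/22 per unit): all 22 → value 63, running total 246.00
- C (49/31 per unit): 14 of 31 → value 14×49/31 = 22.1290, running total 268.13
Total 268.13.

268.13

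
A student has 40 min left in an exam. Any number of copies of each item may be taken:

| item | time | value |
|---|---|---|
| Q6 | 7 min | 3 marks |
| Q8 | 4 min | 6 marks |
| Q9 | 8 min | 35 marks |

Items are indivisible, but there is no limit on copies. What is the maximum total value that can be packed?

Best value-per-unit is Q9 at 35/8, and filling with it alone uses time 5×8=40. No mix of the others beats 5×35 = 175.

175 marks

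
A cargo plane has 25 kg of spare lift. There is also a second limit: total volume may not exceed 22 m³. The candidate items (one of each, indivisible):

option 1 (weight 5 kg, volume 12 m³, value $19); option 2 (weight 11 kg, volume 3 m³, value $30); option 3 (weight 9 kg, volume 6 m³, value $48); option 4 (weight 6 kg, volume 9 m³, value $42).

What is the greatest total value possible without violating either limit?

$97

Feasible sets respecting both limits:
- option 1+option 2+option 3: weight 25, volume 21, value 97
- option 3+option 4: weight 15, volume 15, value 90
- option 2+option 3: weight 20, volume 9, value 78
Best: $97.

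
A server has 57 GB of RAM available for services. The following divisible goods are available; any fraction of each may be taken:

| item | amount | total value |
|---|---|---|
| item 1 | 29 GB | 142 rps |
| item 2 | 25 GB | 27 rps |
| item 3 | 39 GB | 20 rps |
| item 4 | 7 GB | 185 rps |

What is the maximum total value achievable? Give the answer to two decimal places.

349.68

Take in order of value per unit:
- item 4 (185/7 per unit): all 7 → value 185, running total 185.00
- item 1 (142/29 per unit): all 29 → value 142, running total 327.00
- item 2 (27/25 per unit): 21 of 25 → value 21×27/25 = 22.6800, running total 349.68
Total 349.68.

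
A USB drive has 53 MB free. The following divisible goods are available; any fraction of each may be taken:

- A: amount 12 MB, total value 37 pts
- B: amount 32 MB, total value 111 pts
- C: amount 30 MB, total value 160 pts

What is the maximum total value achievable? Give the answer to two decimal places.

Take in order of value per unit:
- C (160/30 per unit): all 30 → value 160, running total 160.00
- B (111/32 per unit): 23 of 32 → value 23×111/32 = 79.7813, running total 239.78
Total 239.78.

239.78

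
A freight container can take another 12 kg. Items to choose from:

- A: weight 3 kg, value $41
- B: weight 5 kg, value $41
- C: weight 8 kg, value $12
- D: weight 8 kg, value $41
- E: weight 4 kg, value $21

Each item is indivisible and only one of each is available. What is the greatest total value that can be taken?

$103

Check high-value combinations within 12 kg:
- A+B+E: weight 3+5+4=12, value 41+41+21=103
- A+B: weight 3+5=8, value 41+41=82
- A+D: weight 3+8=11, value 41+41=82
Best: $103.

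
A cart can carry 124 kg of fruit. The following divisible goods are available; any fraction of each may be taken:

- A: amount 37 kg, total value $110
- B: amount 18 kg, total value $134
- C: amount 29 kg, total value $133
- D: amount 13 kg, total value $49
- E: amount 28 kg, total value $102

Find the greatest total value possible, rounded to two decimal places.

525.03

Take in order of value per unit:
- B (134/18 per unit): all 18 → value 134, running total 134.00
- C (133/29 per unit): all 29 → value 133, running total 267.00
- D (49/13 per unit): all 13 → value 49, running total 316.00
- E (102/28 per unit): all 28 → value 102, running total 418.00
- A (110/37 per unit): 36 of 37 → value 36×110/37 = 107.0270, running total 525.03
Total 525.03.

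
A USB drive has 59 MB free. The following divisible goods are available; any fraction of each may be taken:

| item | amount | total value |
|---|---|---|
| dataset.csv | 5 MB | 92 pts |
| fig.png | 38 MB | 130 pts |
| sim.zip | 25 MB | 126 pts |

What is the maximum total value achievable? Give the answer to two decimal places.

317.21

Take in order of value per unit:
- dataset.csv (92/5 per unit): all 5 → value 92, running total 92.00
- sim.zip (126/25 per unit): all 25 → value 126, running total 218.00
- fig.png (130/38 per unit): 29 of 38 → value 29×130/38 = 99.2105, running total 317.21
Total 317.21.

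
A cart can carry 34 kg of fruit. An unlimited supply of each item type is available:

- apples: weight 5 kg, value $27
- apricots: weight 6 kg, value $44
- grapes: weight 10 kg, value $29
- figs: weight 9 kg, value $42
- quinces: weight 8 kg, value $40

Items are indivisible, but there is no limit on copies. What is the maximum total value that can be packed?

$230

Best value-per-unit is apricots at 44/6; filling with it alone gives 5×44 = 220.
Optimal mix: 2×apples + 4×apricots → weight 34, value 230.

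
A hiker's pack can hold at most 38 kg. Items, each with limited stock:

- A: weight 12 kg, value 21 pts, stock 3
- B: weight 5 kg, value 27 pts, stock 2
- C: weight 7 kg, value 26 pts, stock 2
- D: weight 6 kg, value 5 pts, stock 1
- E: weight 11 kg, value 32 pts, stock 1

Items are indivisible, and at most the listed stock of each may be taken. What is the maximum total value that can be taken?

138 pts

Top feasible selections:
- 2×B + 2×C + 1×E: weight 35, value 138
- 1×A + 2×B + 2×C: weight 36, value 127
Best: 138 pts.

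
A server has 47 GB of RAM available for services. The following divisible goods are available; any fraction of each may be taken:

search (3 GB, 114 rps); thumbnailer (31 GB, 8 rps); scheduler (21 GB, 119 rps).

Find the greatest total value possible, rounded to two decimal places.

238.94

Take in order of value per unit:
- search (114/3 per unit): all 3 → value 114, running total 114.00
- scheduler (119/21 per unit): all 21 → value 119, running total 233.00
- thumbnailer (8/31 per unit): 23 of 31 → value 23×8/31 = 5.9355, running total 238.94
Total 238.94.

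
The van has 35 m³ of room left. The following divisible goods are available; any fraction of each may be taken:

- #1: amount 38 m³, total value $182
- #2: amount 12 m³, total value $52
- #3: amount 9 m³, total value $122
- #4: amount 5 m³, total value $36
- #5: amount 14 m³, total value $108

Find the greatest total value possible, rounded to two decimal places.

Take in order of value per unit:
- #3 (122/9 per unit): all 9 → value 122, running total 122.00
- #5 (108/14 per unit): all 14 → value 108, running total 230.00
- #4 (36/5 per unit): all 5 → value 36, running total 266.00
- #1 (182/38 per unit): 7 of 38 → value 7×182/38 = 33.5263, running total 299.53
Total 299.53.

299.53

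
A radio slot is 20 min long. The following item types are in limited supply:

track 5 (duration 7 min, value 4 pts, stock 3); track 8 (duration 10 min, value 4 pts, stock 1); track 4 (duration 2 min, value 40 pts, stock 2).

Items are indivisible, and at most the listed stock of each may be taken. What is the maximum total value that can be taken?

88 pts

Top feasible selections:
- 2×track 5 + 2×track 4: duration 18, value 88
- 1×track 5 + 2×track 4: duration 11, value 84
Best: 88 pts.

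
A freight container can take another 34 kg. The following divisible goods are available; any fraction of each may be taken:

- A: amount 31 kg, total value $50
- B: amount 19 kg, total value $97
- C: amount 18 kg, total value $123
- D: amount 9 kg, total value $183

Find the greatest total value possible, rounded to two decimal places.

Take in order of value per unit:
- D (183/9 per unit): all 9 → value 183, running total 183.00
- C (123/18 per unit): all 18 → value 123, running total 306.00
- B (97/19 per unit): 7 of 19 → value 7×97/19 = 35.7368, running total 341.74
Total 341.74.

341.74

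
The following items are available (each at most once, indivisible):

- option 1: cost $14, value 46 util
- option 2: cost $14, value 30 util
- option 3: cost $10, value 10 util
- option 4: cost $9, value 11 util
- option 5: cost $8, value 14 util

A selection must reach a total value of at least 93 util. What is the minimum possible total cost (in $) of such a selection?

45

Subsets with value ≥ 93, sorted by total cost:
- option 1+option 2+option 4+option 5: cost 45, value 101
- option 1+option 2+option 3+option 5: cost 46, value 100
Minimum cost: 45 $.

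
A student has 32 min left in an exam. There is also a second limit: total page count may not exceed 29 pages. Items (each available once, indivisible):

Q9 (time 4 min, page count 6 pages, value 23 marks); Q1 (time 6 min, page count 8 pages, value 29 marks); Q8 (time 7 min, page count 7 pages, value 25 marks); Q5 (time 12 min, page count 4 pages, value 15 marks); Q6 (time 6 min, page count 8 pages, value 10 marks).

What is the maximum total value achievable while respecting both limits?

92 marks

Feasible sets respecting both limits:
- Q9+Q1+Q8+Q5: time 29, page count 25, value 92
- Q9+Q1+Q8+Q6: time 23, page count 29, value 87
- Q1+Q8+Q5+Q6: time 31, page count 27, value 79
- Q9+Q1+Q8: time 17, page count 21, value 77
Best: 92 marks.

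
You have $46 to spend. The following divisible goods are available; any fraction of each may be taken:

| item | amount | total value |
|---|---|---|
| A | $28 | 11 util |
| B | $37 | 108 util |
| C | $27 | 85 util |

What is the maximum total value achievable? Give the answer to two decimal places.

Take in order of value per unit:
- C (85/27 per unit): all 27 → value 85, running total 85.00
- B (108/37 per unit): 19 of 37 → value 19×108/37 = 55.4595, running total 140.46
Total 140.46.

140.46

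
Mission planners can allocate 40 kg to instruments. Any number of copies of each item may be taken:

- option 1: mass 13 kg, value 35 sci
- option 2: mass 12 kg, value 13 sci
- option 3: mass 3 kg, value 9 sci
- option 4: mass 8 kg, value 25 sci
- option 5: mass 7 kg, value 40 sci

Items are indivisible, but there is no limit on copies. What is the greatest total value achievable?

209 sci

Best value-per-unit is option 5 at 40/7; filling with it alone gives 5×40 = 200.
Optimal mix: 1×option 3 + 5×option 5 → mass 38, value 209.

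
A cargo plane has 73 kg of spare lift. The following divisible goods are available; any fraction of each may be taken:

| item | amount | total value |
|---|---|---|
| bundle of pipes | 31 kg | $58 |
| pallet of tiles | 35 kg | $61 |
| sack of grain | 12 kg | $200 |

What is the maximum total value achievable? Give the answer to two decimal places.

310.29

Take in order of value per unit:
- sack of grain (200/12 per unit): all 12 → value 200, running total 200.00
- bundle of pipes (58/31 per unit): all 31 → value 58, running total 258.00
- pallet of tiles (61/35 per unit): 30 of 35 → value 30×61/35 = 52.2857, running total 310.29
Total 310.29.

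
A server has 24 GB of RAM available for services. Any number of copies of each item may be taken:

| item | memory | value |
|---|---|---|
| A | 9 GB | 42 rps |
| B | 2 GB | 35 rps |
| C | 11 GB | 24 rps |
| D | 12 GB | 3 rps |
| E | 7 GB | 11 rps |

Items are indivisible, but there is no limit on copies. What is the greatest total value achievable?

420 rps

Best value-per-unit is B at 35/2, and filling with it alone uses memory 12×2=24. No mix of the others beats 12×35 = 420.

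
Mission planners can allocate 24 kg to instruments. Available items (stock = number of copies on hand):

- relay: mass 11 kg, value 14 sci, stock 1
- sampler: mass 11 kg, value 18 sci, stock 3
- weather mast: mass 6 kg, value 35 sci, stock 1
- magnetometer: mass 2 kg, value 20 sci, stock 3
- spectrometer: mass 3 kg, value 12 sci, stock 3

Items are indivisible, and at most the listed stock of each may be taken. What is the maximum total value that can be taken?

Top feasible selections:
- 1×weather mast + 3×magnetometer + 3×spectrometer: mass 21, value 131
- 1×weather mast + 3×magnetometer + 2×spectrometer: mass 18, value 119
- 1×sampler + 1×weather mast + 3×magnetometer: mass 23, value 113
Best: 131 sci.

131 sci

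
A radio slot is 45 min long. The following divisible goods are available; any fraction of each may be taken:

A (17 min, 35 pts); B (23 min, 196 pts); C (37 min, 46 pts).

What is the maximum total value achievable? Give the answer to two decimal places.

237.22

Take in order of value per unit:
- B (196/23 per unit): all 23 → value 196, running total 196.00
- A (35/17 per unit): all 17 → value 35, running total 231.00
- C (46/37 per unit): 5 of 37 → value 5×46/37 = 6.2162, running total 237.22
Total 237.22.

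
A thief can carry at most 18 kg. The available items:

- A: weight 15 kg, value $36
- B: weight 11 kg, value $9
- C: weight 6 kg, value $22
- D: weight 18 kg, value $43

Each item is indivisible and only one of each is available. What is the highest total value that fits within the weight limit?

$43

Check high-value combinations within 18 kg:
- D: weight 18, value 43
- A: weight 15, value 36
- B+C: weight 11+6=17, value 9+22=31
- C: weight 6, value 22
- B: weight 11, value 9
Best: $43.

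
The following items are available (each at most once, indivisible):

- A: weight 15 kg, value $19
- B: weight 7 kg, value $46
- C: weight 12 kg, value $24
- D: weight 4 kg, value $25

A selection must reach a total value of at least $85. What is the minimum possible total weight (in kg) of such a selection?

Subsets with value ≥ 85, sorted by total weight:
- B+C+D: weight 23, value 95
- A+B+D: weight 26, value 90
- A+B+C: weight 34, value 89
- A+B+C+D: weight 38, value 114
Minimum weight: 23 kg.

23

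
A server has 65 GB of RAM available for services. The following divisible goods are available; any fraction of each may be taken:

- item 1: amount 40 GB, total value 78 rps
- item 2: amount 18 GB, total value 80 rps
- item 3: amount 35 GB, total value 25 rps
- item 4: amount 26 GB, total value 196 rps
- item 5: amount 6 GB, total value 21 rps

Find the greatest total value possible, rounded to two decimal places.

Take in order of value per unit:
- item 4 (196/26 per unit): all 26 → value 196, running total 196.00
- item 2 (80/18 per unit): all 18 → value 80, running total 276.00
- item 5 (21/6 per unit): all 6 → value 21, running total 297.00
- item 1 (78/40 per unit): 15 of 40 → value 15×78/40 = 29.2500, running total 326.25
Total 326.25.

326.25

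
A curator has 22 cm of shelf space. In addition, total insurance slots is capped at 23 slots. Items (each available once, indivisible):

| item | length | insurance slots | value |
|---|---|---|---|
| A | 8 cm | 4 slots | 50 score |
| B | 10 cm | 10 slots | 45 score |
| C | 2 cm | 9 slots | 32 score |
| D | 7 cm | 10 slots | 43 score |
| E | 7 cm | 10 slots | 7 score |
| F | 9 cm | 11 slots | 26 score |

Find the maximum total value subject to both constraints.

127 score

Feasible sets respecting both limits:
- A+B+C: length 20, insurance slots 23, value 127
- A+C+D: length 17, insurance slots 23, value 125
- A+B: length 18, insurance slots 14, value 95
- A+D: length 15, insurance slots 14, value 93
Best: 127 score.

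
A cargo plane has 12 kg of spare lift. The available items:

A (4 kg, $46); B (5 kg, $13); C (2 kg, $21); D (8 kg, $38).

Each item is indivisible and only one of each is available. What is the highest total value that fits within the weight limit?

$84

Check high-value combinations within 12 kg:
- A+D: weight 4+8=12, value 46+38=84
- A+B+C: weight 4+5+2=11, value 46+13+21=80
- A+C: weight 4+2=6, value 46+21=67
- A+B: weight 4+5=9, value 46+13=59
- C+D: weight 2+8=10, value 21+38=59
Best: $84.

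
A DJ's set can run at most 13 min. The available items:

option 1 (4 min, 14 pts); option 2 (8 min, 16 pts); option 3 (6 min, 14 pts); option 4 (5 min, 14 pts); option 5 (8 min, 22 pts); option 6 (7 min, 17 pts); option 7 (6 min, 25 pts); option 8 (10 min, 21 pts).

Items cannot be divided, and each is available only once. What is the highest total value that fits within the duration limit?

This is a 0/1 knapsack; check combinations near the capacity.
- option 6+option 7: duration 7+6=13, value 17+25=42
- option 1+option 7: duration 4+6=10, value 14+25=39
- option 4+option 7: duration 5+6=11, value 14+25=39
Best: 42 pts.

42 pts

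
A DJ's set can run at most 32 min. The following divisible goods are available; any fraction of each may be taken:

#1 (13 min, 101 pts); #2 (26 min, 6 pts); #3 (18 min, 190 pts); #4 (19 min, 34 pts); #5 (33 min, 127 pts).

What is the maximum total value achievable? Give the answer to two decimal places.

294.85

Take in order of value per unit:
- #3 (190/18 per unit): all 18 → value 190, running total 190.00
- #1 (101/13 per unit): all 13 → value 101, running total 291.00
- #5 (127/33 per unit): 1 of 33 → value 1×127/33 = 3.8485, running total 294.85
Total 294.85.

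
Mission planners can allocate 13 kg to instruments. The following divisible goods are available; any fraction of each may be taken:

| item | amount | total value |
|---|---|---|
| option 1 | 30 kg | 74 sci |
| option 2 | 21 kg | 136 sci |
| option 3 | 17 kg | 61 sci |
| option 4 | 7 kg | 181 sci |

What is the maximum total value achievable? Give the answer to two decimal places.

Take in order of value per unit:
- option 4 (181/7 per unit): all 7 → value 181, running total 181.00
- option 2 (136/21 per unit): 6 of 21 → value 6×136/21 = 38.8571, running total 219.86
Total 219.86.

219.86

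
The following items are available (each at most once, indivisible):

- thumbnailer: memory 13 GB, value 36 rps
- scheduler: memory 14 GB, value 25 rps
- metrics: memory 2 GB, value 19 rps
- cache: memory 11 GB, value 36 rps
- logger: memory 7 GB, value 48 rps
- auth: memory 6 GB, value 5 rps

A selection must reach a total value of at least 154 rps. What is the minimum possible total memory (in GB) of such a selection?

47

Subsets with value ≥ 154, sorted by total memory:
- thumbnailer+scheduler+metrics+cache+logger: memory 47, value 164
- thumbnailer+scheduler+metrics+cache+logger+auth: memory 53, value 169
Minimum memory: 47 GB.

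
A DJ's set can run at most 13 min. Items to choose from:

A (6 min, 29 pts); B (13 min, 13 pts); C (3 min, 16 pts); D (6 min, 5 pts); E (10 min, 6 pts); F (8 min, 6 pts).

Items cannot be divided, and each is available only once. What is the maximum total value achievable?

45 pts

Check high-value combinations within 13 min:
- A+C: duration 6+3=9, value 29+16=45
- A+D: duration 6+6=12, value 29+5=34
- A: duration 6, value 29
- C+F: duration 3+8=11, value 16+6=22
Best: 45 pts.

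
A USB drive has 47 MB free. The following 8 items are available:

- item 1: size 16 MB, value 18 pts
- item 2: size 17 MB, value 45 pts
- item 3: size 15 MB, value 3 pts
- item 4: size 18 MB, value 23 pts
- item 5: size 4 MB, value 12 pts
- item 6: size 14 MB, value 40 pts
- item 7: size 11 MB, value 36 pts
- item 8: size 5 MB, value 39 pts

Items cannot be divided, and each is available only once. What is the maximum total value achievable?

160 pts

Check high-value combinations within 47 MB:
- item 2+item 6+item 7+item 8: size 17+14+11+5=47, value 45+40+36+39=160
- item 2+item 5+item 6+item 8: size 17+4+14+5=40, value 45+12+40+39=136
- item 2+item 5+item 6+item 7: size 17+4+14+11=46, value 45+12+40+36=133
- item 1+item 6+item 7+item 8: size 16+14+11+5=46, value 18+40+36+39=133
Best: 160 pts.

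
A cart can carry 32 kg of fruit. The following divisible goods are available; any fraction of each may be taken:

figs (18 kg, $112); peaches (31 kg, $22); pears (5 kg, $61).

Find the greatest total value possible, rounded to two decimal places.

179.39

Take in order of value per unit:
- pears (61/5 per unit): all 5 → value 61, running total 61.00
- figs (112/18 per unit): all 18 → value 112, running total 173.00
- peaches (22/31 per unit): 9 of 31 → value 9×22/31 = 6.3871, running total 179.39
Total 179.39.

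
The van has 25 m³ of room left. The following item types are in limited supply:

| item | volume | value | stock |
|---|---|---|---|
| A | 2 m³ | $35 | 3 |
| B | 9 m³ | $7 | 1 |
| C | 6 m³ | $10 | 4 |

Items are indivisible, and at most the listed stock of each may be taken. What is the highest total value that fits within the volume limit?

Best selections within volume 25 and stock limits:
- 3×A + 3×C: volume 24, value 135
- 3×A + 2×C: volume 18, value 125
Best: $135.

$135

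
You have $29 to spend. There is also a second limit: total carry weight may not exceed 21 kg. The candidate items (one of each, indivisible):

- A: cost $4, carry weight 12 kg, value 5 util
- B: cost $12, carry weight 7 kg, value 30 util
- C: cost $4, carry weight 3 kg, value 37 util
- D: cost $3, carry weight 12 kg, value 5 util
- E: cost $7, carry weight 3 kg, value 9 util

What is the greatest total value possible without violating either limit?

Feasible sets respecting both limits:
- B+C+E: cost 23, carry weight 13, value 76
- B+C: cost 16, carry weight 10, value 67
- A+C+E: cost 15, carry weight 18, value 51
- C+D+E: cost 14, carry weight 18, value 51
Best: 76 util.

76 util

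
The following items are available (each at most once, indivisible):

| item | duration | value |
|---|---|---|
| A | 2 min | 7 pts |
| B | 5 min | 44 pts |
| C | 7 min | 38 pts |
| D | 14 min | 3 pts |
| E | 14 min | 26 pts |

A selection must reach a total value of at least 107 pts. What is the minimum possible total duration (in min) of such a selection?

26

Subsets with value ≥ 107, sorted by total duration:
- B+C+E: duration 26, value 108
- A+B+C+E: duration 28, value 115
Minimum duration: 26 min.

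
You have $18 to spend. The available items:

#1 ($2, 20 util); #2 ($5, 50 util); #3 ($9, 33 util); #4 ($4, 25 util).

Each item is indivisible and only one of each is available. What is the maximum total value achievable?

This is a 0/1 knapsack; check combinations near the capacity.
- #2+#3+#4: cost 5+9+4=18, value 50+33+25=108
- #1+#2+#3: cost 2+5+9=16, value 20+50+33=103
- #1+#2+#4: cost 2+5+4=11, value 20+50+25=95
Best: 108 util.

108 util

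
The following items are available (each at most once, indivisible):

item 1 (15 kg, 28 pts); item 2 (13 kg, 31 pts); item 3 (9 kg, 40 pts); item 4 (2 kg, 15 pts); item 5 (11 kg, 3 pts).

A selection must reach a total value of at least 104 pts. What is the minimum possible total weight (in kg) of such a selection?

39

Subsets with value ≥ 104, sorted by total weight:
- item 1+item 2+item 3+item 4: weight 39, value 114
- item 1+item 2+item 3+item 4+item 5: weight 50, value 117
Minimum weight: 39 kg.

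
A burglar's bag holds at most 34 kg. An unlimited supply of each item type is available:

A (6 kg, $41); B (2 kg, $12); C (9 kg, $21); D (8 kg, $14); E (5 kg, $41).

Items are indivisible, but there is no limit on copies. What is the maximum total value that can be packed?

$270

Best value-per-unit is E at 41/5; filling with it alone gives 6×41 = 246.
Optimal mix: 2×B + 6×E → weight 34, value 270.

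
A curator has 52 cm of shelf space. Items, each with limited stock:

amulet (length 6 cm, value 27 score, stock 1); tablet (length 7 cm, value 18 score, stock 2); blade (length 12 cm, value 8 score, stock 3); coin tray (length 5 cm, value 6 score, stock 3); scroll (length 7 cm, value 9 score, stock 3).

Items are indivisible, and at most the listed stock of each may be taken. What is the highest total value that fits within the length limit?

Best selections within length 52 and stock limits:
- 1×amulet + 2×tablet + 2×coin tray + 3×scroll: length 51, value 102
- 1×amulet + 2×tablet + 3×coin tray + 2×scroll: length 49, value 99
Best: 102 score.

102 score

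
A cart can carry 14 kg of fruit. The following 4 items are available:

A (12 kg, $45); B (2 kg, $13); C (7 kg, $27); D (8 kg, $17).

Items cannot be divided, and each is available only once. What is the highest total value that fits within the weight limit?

$58

Check high-value combinations within 14 kg:
- A+B: weight 12+2=14, value 45+13=58
- A: weight 12, value 45
- B+C: weight 2+7=9, value 13+27=40
- B+D: weight 2+8=10, value 13+17=30
Best: $58.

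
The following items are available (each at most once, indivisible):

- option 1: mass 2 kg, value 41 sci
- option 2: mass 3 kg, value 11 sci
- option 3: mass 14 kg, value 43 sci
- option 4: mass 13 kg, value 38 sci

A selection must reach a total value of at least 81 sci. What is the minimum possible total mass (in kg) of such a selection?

16

Subsets with value ≥ 81, sorted by total mass:
- option 1+option 3: mass 16, value 84
- option 1+option 2+option 4: mass 18, value 90
- option 1+option 2+option 3: mass 19, value 95
Minimum mass: 16 kg.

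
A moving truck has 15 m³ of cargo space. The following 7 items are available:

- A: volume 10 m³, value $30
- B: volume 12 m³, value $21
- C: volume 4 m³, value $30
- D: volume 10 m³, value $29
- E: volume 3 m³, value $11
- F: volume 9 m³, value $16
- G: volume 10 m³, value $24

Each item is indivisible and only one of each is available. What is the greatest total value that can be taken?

$60

Check high-value combinations within 15 m³:
- A+C: volume 10+4=14, value 30+30=60
- C+D: volume 4+10=14, value 30+29=59
- C+G: volume 4+10=14, value 30+24=54
Best: $60.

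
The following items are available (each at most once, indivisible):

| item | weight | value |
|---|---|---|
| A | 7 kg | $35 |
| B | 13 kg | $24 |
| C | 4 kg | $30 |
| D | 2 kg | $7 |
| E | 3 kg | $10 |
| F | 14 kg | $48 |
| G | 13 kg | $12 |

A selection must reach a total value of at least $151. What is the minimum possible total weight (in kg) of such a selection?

Subsets with value ≥ 151, sorted by total weight:
- A+B+C+D+E+F: weight 43, value 154
- A+B+C+D+F+G: weight 53, value 156
- A+B+C+E+F+G: weight 54, value 159
Minimum weight: 43 kg.

43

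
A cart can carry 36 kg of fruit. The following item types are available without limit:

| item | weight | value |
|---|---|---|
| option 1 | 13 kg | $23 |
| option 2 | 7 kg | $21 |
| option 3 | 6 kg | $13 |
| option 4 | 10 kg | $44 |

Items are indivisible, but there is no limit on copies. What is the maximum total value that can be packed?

Best value-per-unit is option 4 at 44/10; filling with it alone gives 3×44 = 132.
Optimal mix: 1×option 3 + 3×option 4 → weight 36, value 145.

$145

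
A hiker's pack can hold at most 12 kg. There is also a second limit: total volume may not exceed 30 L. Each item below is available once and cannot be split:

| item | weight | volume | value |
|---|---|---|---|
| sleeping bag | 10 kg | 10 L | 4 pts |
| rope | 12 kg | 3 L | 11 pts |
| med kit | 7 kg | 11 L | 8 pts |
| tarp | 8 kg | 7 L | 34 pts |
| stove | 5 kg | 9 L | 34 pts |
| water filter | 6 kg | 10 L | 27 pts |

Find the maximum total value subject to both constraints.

Feasible sets respecting both limits:
- stove+water filter: weight 11, volume 19, value 61
- med kit+stove: weight 12, volume 20, value 42
- tarp: weight 8, volume 7, value 34
Best: 61 pts.

61 pts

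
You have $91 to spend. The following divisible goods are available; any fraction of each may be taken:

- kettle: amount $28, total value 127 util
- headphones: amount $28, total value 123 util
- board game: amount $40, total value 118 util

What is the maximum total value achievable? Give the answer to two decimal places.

Take in order of value per unit:
- kettle (127/28 per unit): all 28 → value 127, running total 127.00
- headphones (123/28 per unit): all 28 → value 123, running total 250.00
- board game (118/40 per unit): 35 of 40 → value 35×118/40 = 103.2500, running total 353.25
Total 353.25.

353.25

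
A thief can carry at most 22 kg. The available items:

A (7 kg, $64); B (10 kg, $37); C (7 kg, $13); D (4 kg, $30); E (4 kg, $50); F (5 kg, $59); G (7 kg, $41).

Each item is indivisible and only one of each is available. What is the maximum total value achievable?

$203

This is a 0/1 knapsack; check combinations near the capacity.
- A+D+E+F: weight 7+4+4+5=20, value 64+30+50+59=203
- A+D+E+G: weight 7+4+4+7=22, value 64+30+50+41=185
- D+E+F+G: weight 4+4+5+7=20, value 30+50+59+41=180
- A+E+F: weight 7+4+5=16, value 64+50+59=173
- A+F+G: weight 7+5+7=19, value 64+59+41=164
Best: $203.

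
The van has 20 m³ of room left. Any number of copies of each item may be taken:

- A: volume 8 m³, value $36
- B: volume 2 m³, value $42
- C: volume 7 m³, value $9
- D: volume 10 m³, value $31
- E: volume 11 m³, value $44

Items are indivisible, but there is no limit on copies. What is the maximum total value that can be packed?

$420

Best value-per-unit is B at 42/2, and filling with it alone uses volume 10×2=20. No mix of the others beats 10×42 = 420.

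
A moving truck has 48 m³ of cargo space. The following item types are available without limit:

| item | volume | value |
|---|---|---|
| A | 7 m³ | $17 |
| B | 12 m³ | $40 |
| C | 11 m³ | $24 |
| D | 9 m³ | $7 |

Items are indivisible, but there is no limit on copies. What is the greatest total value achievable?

Best value-per-unit is B at 40/12, and filling with it alone uses volume 4×12=48. No mix of the others beats 4×40 = 160.

$160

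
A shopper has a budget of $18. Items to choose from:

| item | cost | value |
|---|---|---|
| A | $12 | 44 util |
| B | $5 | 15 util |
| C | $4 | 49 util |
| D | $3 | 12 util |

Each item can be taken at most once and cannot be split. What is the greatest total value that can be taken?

93 util

This is a 0/1 knapsack; check combinations near the capacity.
- A+C: cost 12+4=16, value 44+49=93
- B+C+D: cost 5+4+3=12, value 15+49+12=76
- B+C: cost 5+4=9, value 15+49=64
- C+D: cost 4+3=7, value 49+12=61
- A+B: cost 12+5=17, value 44+15=59
Best: 93 util.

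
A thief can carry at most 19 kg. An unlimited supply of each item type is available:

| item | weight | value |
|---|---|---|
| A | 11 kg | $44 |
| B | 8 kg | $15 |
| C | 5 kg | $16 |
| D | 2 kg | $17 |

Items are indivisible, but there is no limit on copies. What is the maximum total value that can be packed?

Best value-per-unit is D at 17/2, and filling with it alone uses weight 9×2=18. No mix of the others beats 9×17 = 153.

$153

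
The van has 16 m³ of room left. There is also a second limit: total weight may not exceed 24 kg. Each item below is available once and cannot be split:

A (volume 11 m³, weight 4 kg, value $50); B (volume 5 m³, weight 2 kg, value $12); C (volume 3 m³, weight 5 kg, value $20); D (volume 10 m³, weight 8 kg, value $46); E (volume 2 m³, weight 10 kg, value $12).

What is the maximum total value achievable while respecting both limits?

$82

Feasible sets respecting both limits:
- A+C+E: volume 16, weight 19, value 82
- C+D+E: volume 15, weight 23, value 78
- A+C: volume 14, weight 9, value 70
- C+D: volume 13, weight 13, value 66
Best: $82.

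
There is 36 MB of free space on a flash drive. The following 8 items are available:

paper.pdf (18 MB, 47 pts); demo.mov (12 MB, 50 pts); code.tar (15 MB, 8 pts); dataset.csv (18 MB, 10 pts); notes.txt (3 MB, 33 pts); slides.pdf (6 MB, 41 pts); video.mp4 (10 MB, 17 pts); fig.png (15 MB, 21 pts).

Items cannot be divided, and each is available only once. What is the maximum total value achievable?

Check high-value combinations within 36 MB:
- demo.mov+notes.txt+slides.pdf+fig.png: size 12+3+6+15=36, value 50+33+41+21=145
- demo.mov+notes.txt+slides.pdf+video.mp4: size 12+3+6+10=31, value 50+33+41+17=141
- paper.pdf+demo.mov+slides.pdf: size 18+12+6=36, value 47+50+41=138
- demo.mov+code.tar+notes.txt+slides.pdf: size 12+15+3+6=36, value 50+8+33+41=132
- paper.pdf+demo.mov+notes.txt: size 18+12+3=33, value 47+50+33=130
Best: 145 pts.

145 pts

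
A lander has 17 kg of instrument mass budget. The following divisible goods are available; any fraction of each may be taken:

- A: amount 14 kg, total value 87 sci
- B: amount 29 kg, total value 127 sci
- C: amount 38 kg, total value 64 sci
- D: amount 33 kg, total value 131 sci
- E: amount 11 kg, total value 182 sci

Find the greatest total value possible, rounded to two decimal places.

219.29

Take in order of value per unit:
- E (182/11 per unit): all 11 → value 182, running total 182.00
- A (87/14 per unit): 6 of 14 → value 6×87/14 = 37.2857, running total 219.29
Total 219.29.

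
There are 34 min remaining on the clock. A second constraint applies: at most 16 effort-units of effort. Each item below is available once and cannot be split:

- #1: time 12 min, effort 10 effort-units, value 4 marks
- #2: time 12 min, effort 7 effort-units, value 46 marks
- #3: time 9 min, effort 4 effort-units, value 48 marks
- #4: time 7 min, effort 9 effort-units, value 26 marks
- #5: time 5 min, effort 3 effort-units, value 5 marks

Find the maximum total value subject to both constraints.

Feasible sets respecting both limits:
- #2+#3+#5: time 26, effort 14, value 99
- #2+#3: time 21, effort 11, value 94
- #3+#4+#5: time 21, effort 16, value 79
- #3+#4: time 16, effort 13, value 74
Best: 99 marks.

99 marks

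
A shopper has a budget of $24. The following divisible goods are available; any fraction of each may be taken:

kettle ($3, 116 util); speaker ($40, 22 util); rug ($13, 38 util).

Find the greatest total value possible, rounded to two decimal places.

Take in order of value per unit:
- kettle (116/3 per unit): all 3 → value 116, running total 116.00
- rug (38/13 per unit): all 13 → value 38, running total 154.00
- speaker (22/40 per unit): 8 of 40 → value 8×22/40 = 4.4000, running total 158.40
Total 158.40.

158.40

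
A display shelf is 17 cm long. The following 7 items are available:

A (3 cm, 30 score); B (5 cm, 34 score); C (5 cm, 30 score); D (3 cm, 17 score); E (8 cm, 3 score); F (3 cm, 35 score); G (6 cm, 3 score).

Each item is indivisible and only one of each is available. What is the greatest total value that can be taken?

Check high-value combinations within 17 cm:
- A+B+C+F: length 3+5+5+3=16, value 30+34+30+35=129
- A+B+D+F: length 3+5+3+3=14, value 30+34+17+35=116
- B+C+D+F: length 5+5+3+3=16, value 34+30+17+35=116
Best: 129 score.

129 score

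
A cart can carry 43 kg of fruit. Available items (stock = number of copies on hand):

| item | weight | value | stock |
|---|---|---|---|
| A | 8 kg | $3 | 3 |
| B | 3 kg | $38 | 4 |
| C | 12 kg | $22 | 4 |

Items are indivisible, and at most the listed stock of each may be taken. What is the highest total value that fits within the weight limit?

Top feasible selections:
- 4×B + 2×C: weight 36, value 196
- 2×A + 4×B + 1×C: weight 40, value 180
Best: $196.

$196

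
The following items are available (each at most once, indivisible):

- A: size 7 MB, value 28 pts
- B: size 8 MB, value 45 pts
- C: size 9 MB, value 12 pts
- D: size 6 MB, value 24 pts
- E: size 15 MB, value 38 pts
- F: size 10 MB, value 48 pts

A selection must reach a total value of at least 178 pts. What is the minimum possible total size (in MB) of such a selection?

Subsets with value ≥ 178, sorted by total size:
- A+B+D+E+F: size 46, value 183
- A+B+C+D+E+F: size 55, value 195
Minimum size: 46 MB.

46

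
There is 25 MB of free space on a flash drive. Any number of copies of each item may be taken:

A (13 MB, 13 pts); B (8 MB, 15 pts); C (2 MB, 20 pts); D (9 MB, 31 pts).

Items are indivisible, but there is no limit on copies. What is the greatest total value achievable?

240 pts

Best value-per-unit is C at 20/2, and filling with it alone uses size 12×2=24. No mix of the others beats 12×20 = 240.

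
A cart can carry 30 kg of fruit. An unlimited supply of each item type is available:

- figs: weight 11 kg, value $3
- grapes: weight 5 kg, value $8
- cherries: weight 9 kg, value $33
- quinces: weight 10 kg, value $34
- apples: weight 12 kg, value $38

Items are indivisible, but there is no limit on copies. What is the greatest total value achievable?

Best value-per-unit is cherries at 33/9; filling with it alone gives 3×33 = 99.
Optimal mix: 2×cherries + 1×apples → weight 30, value 104.

$104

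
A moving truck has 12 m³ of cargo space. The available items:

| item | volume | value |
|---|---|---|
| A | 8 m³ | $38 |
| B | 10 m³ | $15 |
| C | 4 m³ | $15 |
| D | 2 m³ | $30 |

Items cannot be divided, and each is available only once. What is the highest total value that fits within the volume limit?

Check high-value combinations within 12 m³:
- A+D: volume 8+2=10, value 38+30=68
- A+C: volume 8+4=12, value 38+15=53
- C+D: volume 4+2=6, value 15+30=45
Best: $68.

$68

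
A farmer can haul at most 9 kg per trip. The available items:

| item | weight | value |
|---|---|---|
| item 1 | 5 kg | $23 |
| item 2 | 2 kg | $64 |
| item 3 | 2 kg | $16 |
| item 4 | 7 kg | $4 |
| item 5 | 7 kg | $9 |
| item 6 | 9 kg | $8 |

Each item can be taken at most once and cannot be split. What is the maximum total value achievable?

$103

Check high-value combinations within 9 kg:
- item 1+item 2+item 3: weight 5+2+2=9, value 23+64+16=103
- item 1+item 2: weight 5+2=7, value 23+64=87
- item 2+item 3: weight 2+2=4, value 64+16=80
- item 2+item 5: weight 2+7=9, value 64+9=73
Best: $103.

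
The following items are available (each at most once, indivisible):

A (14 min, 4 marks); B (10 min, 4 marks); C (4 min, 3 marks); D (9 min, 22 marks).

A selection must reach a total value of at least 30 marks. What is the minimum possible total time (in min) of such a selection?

33

Subsets with value ≥ 30, sorted by total time:
- A+B+D: time 33, value 30
- A+B+C+D: time 37, value 33
Minimum time: 33 min.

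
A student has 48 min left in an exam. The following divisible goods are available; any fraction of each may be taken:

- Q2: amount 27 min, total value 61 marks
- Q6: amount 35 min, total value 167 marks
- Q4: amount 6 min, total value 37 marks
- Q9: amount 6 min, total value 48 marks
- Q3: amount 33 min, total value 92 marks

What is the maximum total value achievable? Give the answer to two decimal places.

Take in order of value per unit:
- Q9 (48/6 per unit): all 6 → value 48, running total 48.00
- Q4 (37/6 per unit): all 6 → value 37, running total 85.00
- Q6 (167/35 per unit): all 35 → value 167, running total 252.00
- Q3 (92/33 per unit): 1 of 33 → value 1×92/33 = 2.7879, running total 254.79
Total 254.79.

254.79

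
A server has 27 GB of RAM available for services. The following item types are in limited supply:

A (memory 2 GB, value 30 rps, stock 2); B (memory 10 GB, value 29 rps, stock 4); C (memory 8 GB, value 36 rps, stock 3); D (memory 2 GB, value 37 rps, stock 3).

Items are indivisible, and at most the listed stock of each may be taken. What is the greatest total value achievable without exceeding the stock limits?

243 rps

Top feasible selections:
- 2×A + 2×C + 3×D: memory 26, value 243
- 1×A + 2×C + 3×D: memory 24, value 213
- 2×A + 1×C + 3×D: memory 18, value 207
- 2×A + 2×C + 2×D: memory 24, value 206
Best: 243 rps.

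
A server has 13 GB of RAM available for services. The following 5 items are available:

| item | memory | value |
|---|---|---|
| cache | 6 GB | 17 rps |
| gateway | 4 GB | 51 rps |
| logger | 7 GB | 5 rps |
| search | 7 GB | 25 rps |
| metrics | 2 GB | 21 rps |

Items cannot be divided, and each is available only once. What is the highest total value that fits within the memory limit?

Check high-value combinations within 13 GB:
- gateway+search+metrics: memory 4+7+2=13, value 51+25+21=97
- cache+gateway+metrics: memory 6+4+2=12, value 17+51+21=89
- gateway+logger+metrics: memory 4+7+2=13, value 51+5+21=77
- gateway+search: memory 4+7=11, value 51+25=76
Best: 97 rps.

97 rps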